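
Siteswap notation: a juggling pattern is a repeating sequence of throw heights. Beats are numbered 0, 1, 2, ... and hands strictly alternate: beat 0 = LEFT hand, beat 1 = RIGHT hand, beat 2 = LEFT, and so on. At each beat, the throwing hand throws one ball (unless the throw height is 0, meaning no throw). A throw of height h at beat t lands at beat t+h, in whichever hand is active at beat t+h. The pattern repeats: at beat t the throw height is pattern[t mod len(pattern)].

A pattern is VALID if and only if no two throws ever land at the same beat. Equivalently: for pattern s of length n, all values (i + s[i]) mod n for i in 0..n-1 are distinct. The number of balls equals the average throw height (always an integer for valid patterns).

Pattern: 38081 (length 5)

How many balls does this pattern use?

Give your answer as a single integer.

Pattern = [3, 8, 0, 8, 1], length n = 5
  position 0: throw height = 3, running sum = 3
  position 1: throw height = 8, running sum = 11
  position 2: throw height = 0, running sum = 11
  position 3: throw height = 8, running sum = 19
  position 4: throw height = 1, running sum = 20
Total sum = 20; balls = sum / n = 20 / 5 = 4

Answer: 4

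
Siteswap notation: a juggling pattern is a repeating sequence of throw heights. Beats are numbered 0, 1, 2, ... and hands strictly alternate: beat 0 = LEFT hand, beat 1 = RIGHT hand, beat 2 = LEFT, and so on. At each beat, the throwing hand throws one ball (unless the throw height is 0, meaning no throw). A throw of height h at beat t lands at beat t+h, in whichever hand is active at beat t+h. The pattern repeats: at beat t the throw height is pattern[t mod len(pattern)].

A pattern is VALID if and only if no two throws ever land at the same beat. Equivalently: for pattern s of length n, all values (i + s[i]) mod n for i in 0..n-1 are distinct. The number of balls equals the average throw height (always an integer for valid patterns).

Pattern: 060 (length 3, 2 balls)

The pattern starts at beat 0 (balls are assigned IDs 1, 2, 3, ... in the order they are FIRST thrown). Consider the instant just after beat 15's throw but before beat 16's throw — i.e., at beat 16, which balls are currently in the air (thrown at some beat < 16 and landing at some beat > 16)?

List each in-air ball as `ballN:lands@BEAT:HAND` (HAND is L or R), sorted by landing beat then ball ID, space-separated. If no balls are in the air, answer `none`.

Beat 1 (R): throw ball1 h=6 -> lands@7:R; in-air after throw: [b1@7:R]
Beat 4 (L): throw ball2 h=6 -> lands@10:L; in-air after throw: [b1@7:R b2@10:L]
Beat 7 (R): throw ball1 h=6 -> lands@13:R; in-air after throw: [b2@10:L b1@13:R]
Beat 10 (L): throw ball2 h=6 -> lands@16:L; in-air after throw: [b1@13:R b2@16:L]
Beat 13 (R): throw ball1 h=6 -> lands@19:R; in-air after throw: [b2@16:L b1@19:R]
Beat 16 (L): throw ball2 h=6 -> lands@22:L; in-air after throw: [b1@19:R b2@22:L]

Answer: ball1:lands@19:R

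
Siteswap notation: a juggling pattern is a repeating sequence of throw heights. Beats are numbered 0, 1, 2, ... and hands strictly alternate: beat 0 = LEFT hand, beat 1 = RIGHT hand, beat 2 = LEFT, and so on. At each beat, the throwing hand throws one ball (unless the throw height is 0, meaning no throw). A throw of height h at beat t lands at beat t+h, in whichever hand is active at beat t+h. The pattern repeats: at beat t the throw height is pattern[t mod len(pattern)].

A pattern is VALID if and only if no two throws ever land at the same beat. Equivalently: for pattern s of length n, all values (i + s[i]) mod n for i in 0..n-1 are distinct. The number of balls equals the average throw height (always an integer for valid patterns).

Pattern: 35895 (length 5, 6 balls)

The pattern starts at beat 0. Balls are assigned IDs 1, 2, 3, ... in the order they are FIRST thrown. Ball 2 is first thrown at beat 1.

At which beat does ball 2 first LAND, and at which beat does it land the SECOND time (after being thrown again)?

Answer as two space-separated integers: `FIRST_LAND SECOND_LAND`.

Beat 0 (L): throw ball1 h=3 -> lands@3:R; in-air after throw: [b1@3:R]
Beat 1 (R): throw ball2 h=5 -> lands@6:L; in-air after throw: [b1@3:R b2@6:L]
Beat 2 (L): throw ball3 h=8 -> lands@10:L; in-air after throw: [b1@3:R b2@6:L b3@10:L]
Beat 3 (R): throw ball1 h=9 -> lands@12:L; in-air after throw: [b2@6:L b3@10:L b1@12:L]
Beat 4 (L): throw ball4 h=5 -> lands@9:R; in-air after throw: [b2@6:L b4@9:R b3@10:L b1@12:L]
Beat 5 (R): throw ball5 h=3 -> lands@8:L; in-air after throw: [b2@6:L b5@8:L b4@9:R b3@10:L b1@12:L]
Beat 6 (L): throw ball2 h=5 -> lands@11:R; in-air after throw: [b5@8:L b4@9:R b3@10:L b2@11:R b1@12:L]
Beat 7 (R): throw ball6 h=8 -> lands@15:R; in-air after throw: [b5@8:L b4@9:R b3@10:L b2@11:R b1@12:L b6@15:R]
Beat 8 (L): throw ball5 h=9 -> lands@17:R; in-air after throw: [b4@9:R b3@10:L b2@11:R b1@12:L b6@15:R b5@17:R]
Beat 9 (R): throw ball4 h=5 -> lands@14:L; in-air after throw: [b3@10:L b2@11:R b1@12:L b4@14:L b6@15:R b5@17:R]
Beat 10 (L): throw ball3 h=3 -> lands@13:R; in-air after throw: [b2@11:R b1@12:L b3@13:R b4@14:L b6@15:R b5@17:R]
Beat 11 (R): throw ball2 h=5 -> lands@16:L; in-air after throw: [b1@12:L b3@13:R b4@14:L b6@15:R b2@16:L b5@17:R]
Ball 2: thrown@1 h=5 -> first land @6; rethrown@6 h=5 -> second land @11

Answer: 6 11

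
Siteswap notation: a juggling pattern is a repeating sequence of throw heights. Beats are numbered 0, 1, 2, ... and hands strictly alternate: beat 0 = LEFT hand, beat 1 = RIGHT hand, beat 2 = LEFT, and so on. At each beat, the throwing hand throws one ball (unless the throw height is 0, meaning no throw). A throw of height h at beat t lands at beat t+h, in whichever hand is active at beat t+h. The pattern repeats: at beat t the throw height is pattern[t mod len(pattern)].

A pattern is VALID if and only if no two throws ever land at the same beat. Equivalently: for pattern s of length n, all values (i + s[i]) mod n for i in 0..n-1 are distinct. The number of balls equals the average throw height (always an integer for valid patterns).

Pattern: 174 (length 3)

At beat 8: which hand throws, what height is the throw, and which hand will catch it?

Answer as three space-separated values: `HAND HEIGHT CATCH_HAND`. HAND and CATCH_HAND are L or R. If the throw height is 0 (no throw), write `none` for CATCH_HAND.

Beat 8: 8 mod 2 = 0, so hand = L
Throw height = pattern[8 mod 3] = pattern[2] = 4
Lands at beat 8+4=12, 12 mod 2 = 0, so catch hand = L

Answer: L 4 L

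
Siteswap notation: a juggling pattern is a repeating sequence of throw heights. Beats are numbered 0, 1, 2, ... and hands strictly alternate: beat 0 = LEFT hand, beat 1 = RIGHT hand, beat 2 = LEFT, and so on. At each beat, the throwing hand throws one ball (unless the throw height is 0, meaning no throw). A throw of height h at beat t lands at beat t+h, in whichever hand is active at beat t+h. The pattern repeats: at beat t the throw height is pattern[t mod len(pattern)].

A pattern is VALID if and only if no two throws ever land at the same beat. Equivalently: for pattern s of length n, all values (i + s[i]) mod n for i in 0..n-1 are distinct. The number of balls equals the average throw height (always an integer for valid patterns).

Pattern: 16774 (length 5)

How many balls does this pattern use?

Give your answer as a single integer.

Pattern = [1, 6, 7, 7, 4], length n = 5
  position 0: throw height = 1, running sum = 1
  position 1: throw height = 6, running sum = 7
  position 2: throw height = 7, running sum = 14
  position 3: throw height = 7, running sum = 21
  position 4: throw height = 4, running sum = 25
Total sum = 25; balls = sum / n = 25 / 5 = 5

Answer: 5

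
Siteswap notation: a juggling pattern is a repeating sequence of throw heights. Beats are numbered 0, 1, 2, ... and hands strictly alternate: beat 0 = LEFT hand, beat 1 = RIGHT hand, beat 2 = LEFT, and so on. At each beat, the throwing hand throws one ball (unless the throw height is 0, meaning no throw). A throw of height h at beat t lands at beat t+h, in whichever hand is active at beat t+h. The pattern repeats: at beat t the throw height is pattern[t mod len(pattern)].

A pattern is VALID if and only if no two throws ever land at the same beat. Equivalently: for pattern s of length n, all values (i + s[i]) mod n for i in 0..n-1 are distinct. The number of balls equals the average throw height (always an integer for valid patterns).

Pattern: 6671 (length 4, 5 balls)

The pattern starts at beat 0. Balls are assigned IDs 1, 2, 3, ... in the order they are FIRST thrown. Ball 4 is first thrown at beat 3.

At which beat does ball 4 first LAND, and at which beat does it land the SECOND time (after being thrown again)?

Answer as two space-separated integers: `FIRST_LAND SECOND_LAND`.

Beat 0 (L): throw ball1 h=6 -> lands@6:L; in-air after throw: [b1@6:L]
Beat 1 (R): throw ball2 h=6 -> lands@7:R; in-air after throw: [b1@6:L b2@7:R]
Beat 2 (L): throw ball3 h=7 -> lands@9:R; in-air after throw: [b1@6:L b2@7:R b3@9:R]
Beat 3 (R): throw ball4 h=1 -> lands@4:L; in-air after throw: [b4@4:L b1@6:L b2@7:R b3@9:R]
Beat 4 (L): throw ball4 h=6 -> lands@10:L; in-air after throw: [b1@6:L b2@7:R b3@9:R b4@10:L]
Beat 5 (R): throw ball5 h=6 -> lands@11:R; in-air after throw: [b1@6:L b2@7:R b3@9:R b4@10:L b5@11:R]
Beat 6 (L): throw ball1 h=7 -> lands@13:R; in-air after throw: [b2@7:R b3@9:R b4@10:L b5@11:R b1@13:R]
Beat 7 (R): throw ball2 h=1 -> lands@8:L; in-air after throw: [b2@8:L b3@9:R b4@10:L b5@11:R b1@13:R]
Beat 8 (L): throw ball2 h=6 -> lands@14:L; in-air after throw: [b3@9:R b4@10:L b5@11:R b1@13:R b2@14:L]
Beat 9 (R): throw ball3 h=6 -> lands@15:R; in-air after throw: [b4@10:L b5@11:R b1@13:R b2@14:L b3@15:R]
Beat 10 (L): throw ball4 h=7 -> lands@17:R; in-air after throw: [b5@11:R b1@13:R b2@14:L b3@15:R b4@17:R]
Ball 4: thrown@3 h=1 -> first land @4; rethrown@4 h=6 -> second land @10

Answer: 4 10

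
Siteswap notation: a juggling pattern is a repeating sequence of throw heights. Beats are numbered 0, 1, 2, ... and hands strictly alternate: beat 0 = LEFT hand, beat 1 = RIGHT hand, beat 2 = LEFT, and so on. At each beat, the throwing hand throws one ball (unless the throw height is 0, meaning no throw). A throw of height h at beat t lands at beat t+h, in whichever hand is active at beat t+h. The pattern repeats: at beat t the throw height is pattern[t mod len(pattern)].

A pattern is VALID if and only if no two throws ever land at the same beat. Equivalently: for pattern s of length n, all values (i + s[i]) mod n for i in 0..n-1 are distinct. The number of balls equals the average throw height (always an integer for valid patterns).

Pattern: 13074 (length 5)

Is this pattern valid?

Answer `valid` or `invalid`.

i=0: (i + s[i]) mod n = (0 + 1) mod 5 = 1
i=1: (i + s[i]) mod n = (1 + 3) mod 5 = 4
i=2: (i + s[i]) mod n = (2 + 0) mod 5 = 2
i=3: (i + s[i]) mod n = (3 + 7) mod 5 = 0
i=4: (i + s[i]) mod n = (4 + 4) mod 5 = 3
Residues: [1, 4, 2, 0, 3], distinct: True

Answer: valid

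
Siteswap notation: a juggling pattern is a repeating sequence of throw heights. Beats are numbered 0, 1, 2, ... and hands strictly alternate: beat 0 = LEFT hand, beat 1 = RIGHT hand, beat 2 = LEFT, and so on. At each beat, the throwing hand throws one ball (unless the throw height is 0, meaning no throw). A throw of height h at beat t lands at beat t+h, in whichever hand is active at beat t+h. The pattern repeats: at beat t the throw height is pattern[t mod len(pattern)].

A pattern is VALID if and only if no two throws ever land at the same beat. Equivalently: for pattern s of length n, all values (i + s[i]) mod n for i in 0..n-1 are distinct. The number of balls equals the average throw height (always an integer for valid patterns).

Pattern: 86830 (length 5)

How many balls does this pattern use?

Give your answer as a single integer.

Pattern = [8, 6, 8, 3, 0], length n = 5
  position 0: throw height = 8, running sum = 8
  position 1: throw height = 6, running sum = 14
  position 2: throw height = 8, running sum = 22
  position 3: throw height = 3, running sum = 25
  position 4: throw height = 0, running sum = 25
Total sum = 25; balls = sum / n = 25 / 5 = 5

Answer: 5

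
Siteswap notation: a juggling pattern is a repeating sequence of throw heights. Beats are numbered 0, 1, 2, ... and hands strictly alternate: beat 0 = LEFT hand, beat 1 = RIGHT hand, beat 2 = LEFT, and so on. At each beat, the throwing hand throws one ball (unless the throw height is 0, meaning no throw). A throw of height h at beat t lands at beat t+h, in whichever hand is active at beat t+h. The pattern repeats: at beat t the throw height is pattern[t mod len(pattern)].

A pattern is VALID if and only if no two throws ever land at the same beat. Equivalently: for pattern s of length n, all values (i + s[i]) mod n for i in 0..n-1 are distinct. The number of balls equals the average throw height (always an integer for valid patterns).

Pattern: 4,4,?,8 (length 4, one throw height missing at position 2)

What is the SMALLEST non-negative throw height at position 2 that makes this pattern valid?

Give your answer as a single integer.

i=0: (0 + 4) mod 4 = 0
i=1: (1 + 4) mod 4 = 1
i=2: s[i]=? (unknown)
i=3: (3 + 8) mod 4 = 3
Known residues: [0, 1, 3]; need a permutation of 0..3, so missing residue r = 2
Need (2 + s) mod 4 = 2; smallest s = (2 - 2) mod 4 = 0

Answer: 0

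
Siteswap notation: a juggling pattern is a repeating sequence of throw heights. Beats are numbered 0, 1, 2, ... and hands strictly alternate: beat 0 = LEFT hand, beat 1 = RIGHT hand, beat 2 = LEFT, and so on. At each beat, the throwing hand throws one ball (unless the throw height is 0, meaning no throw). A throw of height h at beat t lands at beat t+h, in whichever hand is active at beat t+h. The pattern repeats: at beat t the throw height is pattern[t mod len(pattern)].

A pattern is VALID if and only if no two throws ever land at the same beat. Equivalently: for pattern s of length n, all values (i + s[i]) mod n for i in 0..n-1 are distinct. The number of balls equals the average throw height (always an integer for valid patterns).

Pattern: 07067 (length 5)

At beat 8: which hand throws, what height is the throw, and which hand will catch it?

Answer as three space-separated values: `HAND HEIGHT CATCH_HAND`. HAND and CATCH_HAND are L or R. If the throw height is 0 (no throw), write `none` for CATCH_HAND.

Answer: L 6 L

Derivation:
Beat 8: 8 mod 2 = 0, so hand = L
Throw height = pattern[8 mod 5] = pattern[3] = 6
Lands at beat 8+6=14, 14 mod 2 = 0, so catch hand = L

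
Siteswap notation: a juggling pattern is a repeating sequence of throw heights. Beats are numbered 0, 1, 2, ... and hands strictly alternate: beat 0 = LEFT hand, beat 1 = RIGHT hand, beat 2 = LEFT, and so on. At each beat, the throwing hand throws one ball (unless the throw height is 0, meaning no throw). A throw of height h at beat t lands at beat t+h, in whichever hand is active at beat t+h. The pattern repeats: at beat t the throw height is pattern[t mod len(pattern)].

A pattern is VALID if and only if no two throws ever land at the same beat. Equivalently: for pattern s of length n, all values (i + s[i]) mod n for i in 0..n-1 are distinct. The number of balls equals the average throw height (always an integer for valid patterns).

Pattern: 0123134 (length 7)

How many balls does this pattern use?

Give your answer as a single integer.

Pattern = [0, 1, 2, 3, 1, 3, 4], length n = 7
  position 0: throw height = 0, running sum = 0
  position 1: throw height = 1, running sum = 1
  position 2: throw height = 2, running sum = 3
  position 3: throw height = 3, running sum = 6
  position 4: throw height = 1, running sum = 7
  position 5: throw height = 3, running sum = 10
  position 6: throw height = 4, running sum = 14
Total sum = 14; balls = sum / n = 14 / 7 = 2

Answer: 2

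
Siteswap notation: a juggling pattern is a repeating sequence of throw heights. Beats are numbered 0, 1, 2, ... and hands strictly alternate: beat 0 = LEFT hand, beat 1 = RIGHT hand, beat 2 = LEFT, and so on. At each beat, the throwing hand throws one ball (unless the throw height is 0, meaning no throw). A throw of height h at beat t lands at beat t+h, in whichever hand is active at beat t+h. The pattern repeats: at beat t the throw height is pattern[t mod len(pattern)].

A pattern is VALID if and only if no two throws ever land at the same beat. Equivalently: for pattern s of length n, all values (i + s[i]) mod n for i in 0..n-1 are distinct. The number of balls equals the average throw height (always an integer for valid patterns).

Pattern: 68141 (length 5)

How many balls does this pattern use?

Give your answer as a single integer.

Answer: 4

Derivation:
Pattern = [6, 8, 1, 4, 1], length n = 5
  position 0: throw height = 6, running sum = 6
  position 1: throw height = 8, running sum = 14
  position 2: throw height = 1, running sum = 15
  position 3: throw height = 4, running sum = 19
  position 4: throw height = 1, running sum = 20
Total sum = 20; balls = sum / n = 20 / 5 = 4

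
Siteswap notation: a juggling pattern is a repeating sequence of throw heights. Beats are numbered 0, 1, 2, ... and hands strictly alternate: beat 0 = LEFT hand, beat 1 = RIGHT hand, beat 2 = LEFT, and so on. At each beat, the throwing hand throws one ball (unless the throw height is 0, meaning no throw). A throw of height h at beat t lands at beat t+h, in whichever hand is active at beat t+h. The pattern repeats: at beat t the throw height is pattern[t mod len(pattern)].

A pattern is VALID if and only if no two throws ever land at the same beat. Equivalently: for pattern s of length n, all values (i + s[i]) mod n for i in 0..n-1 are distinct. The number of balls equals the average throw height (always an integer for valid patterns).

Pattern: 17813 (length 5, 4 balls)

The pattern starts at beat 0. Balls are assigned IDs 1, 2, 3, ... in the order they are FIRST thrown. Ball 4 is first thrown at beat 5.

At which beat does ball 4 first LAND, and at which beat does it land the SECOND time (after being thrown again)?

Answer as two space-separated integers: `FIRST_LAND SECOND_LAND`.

Answer: 6 13

Derivation:
Beat 0 (L): throw ball1 h=1 -> lands@1:R; in-air after throw: [b1@1:R]
Beat 1 (R): throw ball1 h=7 -> lands@8:L; in-air after throw: [b1@8:L]
Beat 2 (L): throw ball2 h=8 -> lands@10:L; in-air after throw: [b1@8:L b2@10:L]
Beat 3 (R): throw ball3 h=1 -> lands@4:L; in-air after throw: [b3@4:L b1@8:L b2@10:L]
Beat 4 (L): throw ball3 h=3 -> lands@7:R; in-air after throw: [b3@7:R b1@8:L b2@10:L]
Beat 5 (R): throw ball4 h=1 -> lands@6:L; in-air after throw: [b4@6:L b3@7:R b1@8:L b2@10:L]
Beat 6 (L): throw ball4 h=7 -> lands@13:R; in-air after throw: [b3@7:R b1@8:L b2@10:L b4@13:R]
Beat 7 (R): throw ball3 h=8 -> lands@15:R; in-air after throw: [b1@8:L b2@10:L b4@13:R b3@15:R]
Beat 8 (L): throw ball1 h=1 -> lands@9:R; in-air after throw: [b1@9:R b2@10:L b4@13:R b3@15:R]
Beat 9 (R): throw ball1 h=3 -> lands@12:L; in-air after throw: [b2@10:L b1@12:L b4@13:R b3@15:R]
Beat 10 (L): throw ball2 h=1 -> lands@11:R; in-air after throw: [b2@11:R b1@12:L b4@13:R b3@15:R]
Beat 11 (R): throw ball2 h=7 -> lands@18:L; in-air after throw: [b1@12:L b4@13:R b3@15:R b2@18:L]
Beat 12 (L): throw ball1 h=8 -> lands@20:L; in-air after throw: [b4@13:R b3@15:R b2@18:L b1@20:L]
Beat 13 (R): throw ball4 h=1 -> lands@14:L; in-air after throw: [b4@14:L b3@15:R b2@18:L b1@20:L]
Ball 4: thrown@5 h=1 -> first land @6; rethrown@6 h=7 -> second land @13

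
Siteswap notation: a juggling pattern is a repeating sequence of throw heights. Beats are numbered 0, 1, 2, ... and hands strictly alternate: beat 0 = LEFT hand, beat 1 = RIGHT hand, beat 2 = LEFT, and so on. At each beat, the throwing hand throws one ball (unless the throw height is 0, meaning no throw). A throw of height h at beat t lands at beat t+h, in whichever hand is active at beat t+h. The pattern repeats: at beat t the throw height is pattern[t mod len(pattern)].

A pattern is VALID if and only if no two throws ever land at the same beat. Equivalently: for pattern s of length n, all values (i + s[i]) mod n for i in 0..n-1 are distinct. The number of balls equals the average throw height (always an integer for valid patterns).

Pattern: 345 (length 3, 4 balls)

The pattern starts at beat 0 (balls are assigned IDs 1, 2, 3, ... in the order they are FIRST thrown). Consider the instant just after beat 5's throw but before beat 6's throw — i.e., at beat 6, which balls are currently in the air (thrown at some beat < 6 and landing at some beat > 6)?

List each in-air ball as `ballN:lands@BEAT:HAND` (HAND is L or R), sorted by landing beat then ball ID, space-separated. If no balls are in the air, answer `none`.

Beat 0 (L): throw ball1 h=3 -> lands@3:R; in-air after throw: [b1@3:R]
Beat 1 (R): throw ball2 h=4 -> lands@5:R; in-air after throw: [b1@3:R b2@5:R]
Beat 2 (L): throw ball3 h=5 -> lands@7:R; in-air after throw: [b1@3:R b2@5:R b3@7:R]
Beat 3 (R): throw ball1 h=3 -> lands@6:L; in-air after throw: [b2@5:R b1@6:L b3@7:R]
Beat 4 (L): throw ball4 h=4 -> lands@8:L; in-air after throw: [b2@5:R b1@6:L b3@7:R b4@8:L]
Beat 5 (R): throw ball2 h=5 -> lands@10:L; in-air after throw: [b1@6:L b3@7:R b4@8:L b2@10:L]
Beat 6 (L): throw ball1 h=3 -> lands@9:R; in-air after throw: [b3@7:R b4@8:L b1@9:R b2@10:L]

Answer: ball3:lands@7:R ball4:lands@8:L ball2:lands@10:L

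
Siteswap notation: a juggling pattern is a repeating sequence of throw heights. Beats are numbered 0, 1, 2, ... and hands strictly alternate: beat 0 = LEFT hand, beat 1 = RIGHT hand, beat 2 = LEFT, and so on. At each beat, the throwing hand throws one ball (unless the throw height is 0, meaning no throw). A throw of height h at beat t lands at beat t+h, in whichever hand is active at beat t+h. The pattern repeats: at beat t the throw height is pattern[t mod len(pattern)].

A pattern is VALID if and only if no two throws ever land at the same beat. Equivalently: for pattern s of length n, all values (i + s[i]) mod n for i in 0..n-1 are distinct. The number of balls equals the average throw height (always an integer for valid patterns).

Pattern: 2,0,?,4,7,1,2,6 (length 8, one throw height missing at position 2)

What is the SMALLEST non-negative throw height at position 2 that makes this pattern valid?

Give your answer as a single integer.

Answer: 2

Derivation:
i=0: (0 + 2) mod 8 = 2
i=1: (1 + 0) mod 8 = 1
i=2: s[i]=? (unknown)
i=3: (3 + 4) mod 8 = 7
i=4: (4 + 7) mod 8 = 3
i=5: (5 + 1) mod 8 = 6
i=6: (6 + 2) mod 8 = 0
i=7: (7 + 6) mod 8 = 5
Known residues: [0, 1, 2, 3, 5, 6, 7]; need a permutation of 0..7, so missing residue r = 4
Need (2 + s) mod 8 = 4; smallest s = (4 - 2) mod 8 = 2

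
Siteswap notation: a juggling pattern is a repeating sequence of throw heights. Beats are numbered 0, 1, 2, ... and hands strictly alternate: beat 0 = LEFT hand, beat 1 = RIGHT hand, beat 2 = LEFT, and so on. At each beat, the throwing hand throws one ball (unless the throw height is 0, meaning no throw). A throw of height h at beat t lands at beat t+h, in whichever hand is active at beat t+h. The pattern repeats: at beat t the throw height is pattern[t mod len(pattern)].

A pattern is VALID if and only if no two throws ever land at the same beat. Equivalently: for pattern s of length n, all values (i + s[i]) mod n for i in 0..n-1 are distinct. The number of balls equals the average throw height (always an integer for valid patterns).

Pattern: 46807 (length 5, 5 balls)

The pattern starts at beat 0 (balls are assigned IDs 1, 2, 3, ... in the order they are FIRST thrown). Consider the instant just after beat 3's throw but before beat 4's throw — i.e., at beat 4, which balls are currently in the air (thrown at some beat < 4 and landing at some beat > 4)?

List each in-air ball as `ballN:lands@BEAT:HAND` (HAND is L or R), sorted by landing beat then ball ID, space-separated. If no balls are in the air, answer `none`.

Beat 0 (L): throw ball1 h=4 -> lands@4:L; in-air after throw: [b1@4:L]
Beat 1 (R): throw ball2 h=6 -> lands@7:R; in-air after throw: [b1@4:L b2@7:R]
Beat 2 (L): throw ball3 h=8 -> lands@10:L; in-air after throw: [b1@4:L b2@7:R b3@10:L]
Beat 4 (L): throw ball1 h=7 -> lands@11:R; in-air after throw: [b2@7:R b3@10:L b1@11:R]

Answer: ball2:lands@7:R ball3:lands@10:L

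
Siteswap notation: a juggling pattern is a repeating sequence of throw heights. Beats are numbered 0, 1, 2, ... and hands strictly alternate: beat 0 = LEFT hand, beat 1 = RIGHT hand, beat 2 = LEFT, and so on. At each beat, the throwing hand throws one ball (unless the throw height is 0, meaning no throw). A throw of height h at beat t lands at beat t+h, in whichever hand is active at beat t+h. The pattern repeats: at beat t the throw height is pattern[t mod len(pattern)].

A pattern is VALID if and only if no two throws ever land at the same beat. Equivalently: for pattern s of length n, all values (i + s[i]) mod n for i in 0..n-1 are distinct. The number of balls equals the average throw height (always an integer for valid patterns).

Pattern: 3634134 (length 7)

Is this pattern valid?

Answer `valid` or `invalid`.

Answer: invalid

Derivation:
i=0: (i + s[i]) mod n = (0 + 3) mod 7 = 3
i=1: (i + s[i]) mod n = (1 + 6) mod 7 = 0
i=2: (i + s[i]) mod n = (2 + 3) mod 7 = 5
i=3: (i + s[i]) mod n = (3 + 4) mod 7 = 0
i=4: (i + s[i]) mod n = (4 + 1) mod 7 = 5
i=5: (i + s[i]) mod n = (5 + 3) mod 7 = 1
i=6: (i + s[i]) mod n = (6 + 4) mod 7 = 3
Residues: [3, 0, 5, 0, 5, 1, 3], distinct: False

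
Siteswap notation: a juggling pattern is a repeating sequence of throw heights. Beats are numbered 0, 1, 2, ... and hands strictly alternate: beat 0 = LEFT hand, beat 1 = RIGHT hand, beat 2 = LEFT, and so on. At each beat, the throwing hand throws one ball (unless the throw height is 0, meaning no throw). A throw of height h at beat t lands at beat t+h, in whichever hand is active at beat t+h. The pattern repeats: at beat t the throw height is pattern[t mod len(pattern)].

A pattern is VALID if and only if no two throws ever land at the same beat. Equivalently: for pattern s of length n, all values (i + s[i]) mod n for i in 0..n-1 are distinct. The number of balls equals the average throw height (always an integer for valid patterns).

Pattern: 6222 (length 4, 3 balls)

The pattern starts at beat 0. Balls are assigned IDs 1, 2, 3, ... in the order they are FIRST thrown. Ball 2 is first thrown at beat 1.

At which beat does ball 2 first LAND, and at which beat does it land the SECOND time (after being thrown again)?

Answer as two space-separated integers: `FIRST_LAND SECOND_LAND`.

Answer: 3 5

Derivation:
Beat 0 (L): throw ball1 h=6 -> lands@6:L; in-air after throw: [b1@6:L]
Beat 1 (R): throw ball2 h=2 -> lands@3:R; in-air after throw: [b2@3:R b1@6:L]
Beat 2 (L): throw ball3 h=2 -> lands@4:L; in-air after throw: [b2@3:R b3@4:L b1@6:L]
Beat 3 (R): throw ball2 h=2 -> lands@5:R; in-air after throw: [b3@4:L b2@5:R b1@6:L]
Beat 4 (L): throw ball3 h=6 -> lands@10:L; in-air after throw: [b2@5:R b1@6:L b3@10:L]
Beat 5 (R): throw ball2 h=2 -> lands@7:R; in-air after throw: [b1@6:L b2@7:R b3@10:L]
Ball 2: thrown@1 h=2 -> first land @3; rethrown@3 h=2 -> second land @5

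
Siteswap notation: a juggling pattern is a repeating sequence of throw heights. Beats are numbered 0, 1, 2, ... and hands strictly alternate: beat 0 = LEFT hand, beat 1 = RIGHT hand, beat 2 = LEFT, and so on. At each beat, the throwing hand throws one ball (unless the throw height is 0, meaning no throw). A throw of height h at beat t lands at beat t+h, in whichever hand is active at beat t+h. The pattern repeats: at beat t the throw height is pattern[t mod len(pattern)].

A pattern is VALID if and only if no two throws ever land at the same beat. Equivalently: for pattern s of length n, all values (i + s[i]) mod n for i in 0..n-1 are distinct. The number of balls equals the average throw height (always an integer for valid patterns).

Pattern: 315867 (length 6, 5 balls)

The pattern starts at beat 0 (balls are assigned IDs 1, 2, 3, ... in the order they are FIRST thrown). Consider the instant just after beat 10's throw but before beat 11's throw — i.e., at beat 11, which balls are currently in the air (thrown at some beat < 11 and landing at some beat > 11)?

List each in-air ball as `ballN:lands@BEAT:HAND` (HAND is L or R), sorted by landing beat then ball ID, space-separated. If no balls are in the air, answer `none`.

Answer: ball4:lands@12:L ball2:lands@13:R ball3:lands@16:L ball5:lands@17:R

Derivation:
Beat 0 (L): throw ball1 h=3 -> lands@3:R; in-air after throw: [b1@3:R]
Beat 1 (R): throw ball2 h=1 -> lands@2:L; in-air after throw: [b2@2:L b1@3:R]
Beat 2 (L): throw ball2 h=5 -> lands@7:R; in-air after throw: [b1@3:R b2@7:R]
Beat 3 (R): throw ball1 h=8 -> lands@11:R; in-air after throw: [b2@7:R b1@11:R]
Beat 4 (L): throw ball3 h=6 -> lands@10:L; in-air after throw: [b2@7:R b3@10:L b1@11:R]
Beat 5 (R): throw ball4 h=7 -> lands@12:L; in-air after throw: [b2@7:R b3@10:L b1@11:R b4@12:L]
Beat 6 (L): throw ball5 h=3 -> lands@9:R; in-air after throw: [b2@7:R b5@9:R b3@10:L b1@11:R b4@12:L]
Beat 7 (R): throw ball2 h=1 -> lands@8:L; in-air after throw: [b2@8:L b5@9:R b3@10:L b1@11:R b4@12:L]
Beat 8 (L): throw ball2 h=5 -> lands@13:R; in-air after throw: [b5@9:R b3@10:L b1@11:R b4@12:L b2@13:R]
Beat 9 (R): throw ball5 h=8 -> lands@17:R; in-air after throw: [b3@10:L b1@11:R b4@12:L b2@13:R b5@17:R]
Beat 10 (L): throw ball3 h=6 -> lands@16:L; in-air after throw: [b1@11:R b4@12:L b2@13:R b3@16:L b5@17:R]
Beat 11 (R): throw ball1 h=7 -> lands@18:L; in-air after throw: [b4@12:L b2@13:R b3@16:L b5@17:R b1@18:L]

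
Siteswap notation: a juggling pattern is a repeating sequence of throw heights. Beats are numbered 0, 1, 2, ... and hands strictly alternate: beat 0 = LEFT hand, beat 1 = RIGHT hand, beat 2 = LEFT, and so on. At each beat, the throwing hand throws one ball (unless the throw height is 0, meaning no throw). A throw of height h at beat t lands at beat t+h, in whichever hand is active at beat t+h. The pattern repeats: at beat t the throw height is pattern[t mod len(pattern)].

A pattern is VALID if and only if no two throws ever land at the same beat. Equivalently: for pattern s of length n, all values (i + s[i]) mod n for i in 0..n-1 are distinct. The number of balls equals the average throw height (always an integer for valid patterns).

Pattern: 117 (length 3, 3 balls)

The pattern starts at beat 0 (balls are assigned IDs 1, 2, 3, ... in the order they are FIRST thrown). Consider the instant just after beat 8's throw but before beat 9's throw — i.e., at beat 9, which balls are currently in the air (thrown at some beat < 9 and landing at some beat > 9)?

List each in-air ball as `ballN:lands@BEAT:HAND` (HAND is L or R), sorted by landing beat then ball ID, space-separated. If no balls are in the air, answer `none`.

Answer: ball2:lands@12:L ball3:lands@15:R

Derivation:
Beat 0 (L): throw ball1 h=1 -> lands@1:R; in-air after throw: [b1@1:R]
Beat 1 (R): throw ball1 h=1 -> lands@2:L; in-air after throw: [b1@2:L]
Beat 2 (L): throw ball1 h=7 -> lands@9:R; in-air after throw: [b1@9:R]
Beat 3 (R): throw ball2 h=1 -> lands@4:L; in-air after throw: [b2@4:L b1@9:R]
Beat 4 (L): throw ball2 h=1 -> lands@5:R; in-air after throw: [b2@5:R b1@9:R]
Beat 5 (R): throw ball2 h=7 -> lands@12:L; in-air after throw: [b1@9:R b2@12:L]
Beat 6 (L): throw ball3 h=1 -> lands@7:R; in-air after throw: [b3@7:R b1@9:R b2@12:L]
Beat 7 (R): throw ball3 h=1 -> lands@8:L; in-air after throw: [b3@8:L b1@9:R b2@12:L]
Beat 8 (L): throw ball3 h=7 -> lands@15:R; in-air after throw: [b1@9:R b2@12:L b3@15:R]
Beat 9 (R): throw ball1 h=1 -> lands@10:L; in-air after throw: [b1@10:L b2@12:L b3@15:R]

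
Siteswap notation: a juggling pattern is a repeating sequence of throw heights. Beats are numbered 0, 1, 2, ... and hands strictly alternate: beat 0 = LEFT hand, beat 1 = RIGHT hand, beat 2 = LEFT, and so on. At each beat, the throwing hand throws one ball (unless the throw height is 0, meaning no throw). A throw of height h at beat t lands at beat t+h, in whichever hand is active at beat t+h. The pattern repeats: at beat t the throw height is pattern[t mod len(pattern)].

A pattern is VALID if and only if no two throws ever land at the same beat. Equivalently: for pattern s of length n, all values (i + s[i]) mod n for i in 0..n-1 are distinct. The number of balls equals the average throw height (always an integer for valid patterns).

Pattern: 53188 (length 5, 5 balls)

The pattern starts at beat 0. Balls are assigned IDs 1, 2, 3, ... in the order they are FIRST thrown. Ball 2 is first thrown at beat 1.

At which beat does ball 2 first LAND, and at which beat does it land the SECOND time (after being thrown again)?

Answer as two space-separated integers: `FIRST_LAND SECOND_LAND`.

Answer: 4 12

Derivation:
Beat 0 (L): throw ball1 h=5 -> lands@5:R; in-air after throw: [b1@5:R]
Beat 1 (R): throw ball2 h=3 -> lands@4:L; in-air after throw: [b2@4:L b1@5:R]
Beat 2 (L): throw ball3 h=1 -> lands@3:R; in-air after throw: [b3@3:R b2@4:L b1@5:R]
Beat 3 (R): throw ball3 h=8 -> lands@11:R; in-air after throw: [b2@4:L b1@5:R b3@11:R]
Beat 4 (L): throw ball2 h=8 -> lands@12:L; in-air after throw: [b1@5:R b3@11:R b2@12:L]
Beat 5 (R): throw ball1 h=5 -> lands@10:L; in-air after throw: [b1@10:L b3@11:R b2@12:L]
Beat 6 (L): throw ball4 h=3 -> lands@9:R; in-air after throw: [b4@9:R b1@10:L b3@11:R b2@12:L]
Beat 7 (R): throw ball5 h=1 -> lands@8:L; in-air after throw: [b5@8:L b4@9:R b1@10:L b3@11:R b2@12:L]
Beat 8 (L): throw ball5 h=8 -> lands@16:L; in-air after throw: [b4@9:R b1@10:L b3@11:R b2@12:L b5@16:L]
Beat 9 (R): throw ball4 h=8 -> lands@17:R; in-air after throw: [b1@10:L b3@11:R b2@12:L b5@16:L b4@17:R]
Beat 10 (L): throw ball1 h=5 -> lands@15:R; in-air after throw: [b3@11:R b2@12:L b1@15:R b5@16:L b4@17:R]
Beat 11 (R): throw ball3 h=3 -> lands@14:L; in-air after throw: [b2@12:L b3@14:L b1@15:R b5@16:L b4@17:R]
Ball 2: thrown@1 h=3 -> first land @4; rethrown@4 h=8 -> second land @12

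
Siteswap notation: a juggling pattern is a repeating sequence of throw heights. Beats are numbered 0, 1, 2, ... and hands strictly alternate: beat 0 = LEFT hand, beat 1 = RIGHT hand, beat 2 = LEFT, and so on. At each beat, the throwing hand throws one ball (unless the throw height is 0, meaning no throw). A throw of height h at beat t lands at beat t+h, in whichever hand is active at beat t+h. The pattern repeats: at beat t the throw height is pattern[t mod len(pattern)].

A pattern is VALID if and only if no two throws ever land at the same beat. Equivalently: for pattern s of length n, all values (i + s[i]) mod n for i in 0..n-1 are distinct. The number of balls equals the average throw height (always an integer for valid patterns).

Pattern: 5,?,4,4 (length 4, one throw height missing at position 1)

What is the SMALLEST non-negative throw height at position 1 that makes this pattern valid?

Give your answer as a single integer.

i=0: (0 + 5) mod 4 = 1
i=1: s[i]=? (unknown)
i=2: (2 + 4) mod 4 = 2
i=3: (3 + 4) mod 4 = 3
Known residues: [1, 2, 3]; need a permutation of 0..3, so missing residue r = 0
Need (1 + s) mod 4 = 0; smallest s = (0 - 1) mod 4 = 3

Answer: 3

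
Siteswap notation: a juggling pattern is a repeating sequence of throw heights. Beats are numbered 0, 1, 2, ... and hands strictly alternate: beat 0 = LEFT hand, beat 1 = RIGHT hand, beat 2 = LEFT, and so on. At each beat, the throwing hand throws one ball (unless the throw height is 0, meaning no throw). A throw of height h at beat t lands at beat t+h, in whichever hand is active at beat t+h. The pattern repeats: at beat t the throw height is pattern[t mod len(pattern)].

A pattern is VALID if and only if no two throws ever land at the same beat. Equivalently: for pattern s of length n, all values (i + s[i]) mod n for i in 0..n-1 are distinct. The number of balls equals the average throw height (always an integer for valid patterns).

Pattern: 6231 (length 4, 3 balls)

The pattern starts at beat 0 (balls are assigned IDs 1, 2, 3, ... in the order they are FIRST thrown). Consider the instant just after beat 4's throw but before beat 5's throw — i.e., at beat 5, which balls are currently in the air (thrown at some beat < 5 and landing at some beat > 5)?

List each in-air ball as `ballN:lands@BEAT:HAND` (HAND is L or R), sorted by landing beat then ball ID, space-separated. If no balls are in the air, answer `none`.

Beat 0 (L): throw ball1 h=6 -> lands@6:L; in-air after throw: [b1@6:L]
Beat 1 (R): throw ball2 h=2 -> lands@3:R; in-air after throw: [b2@3:R b1@6:L]
Beat 2 (L): throw ball3 h=3 -> lands@5:R; in-air after throw: [b2@3:R b3@5:R b1@6:L]
Beat 3 (R): throw ball2 h=1 -> lands@4:L; in-air after throw: [b2@4:L b3@5:R b1@6:L]
Beat 4 (L): throw ball2 h=6 -> lands@10:L; in-air after throw: [b3@5:R b1@6:L b2@10:L]
Beat 5 (R): throw ball3 h=2 -> lands@7:R; in-air after throw: [b1@6:L b3@7:R b2@10:L]

Answer: ball1:lands@6:L ball2:lands@10:L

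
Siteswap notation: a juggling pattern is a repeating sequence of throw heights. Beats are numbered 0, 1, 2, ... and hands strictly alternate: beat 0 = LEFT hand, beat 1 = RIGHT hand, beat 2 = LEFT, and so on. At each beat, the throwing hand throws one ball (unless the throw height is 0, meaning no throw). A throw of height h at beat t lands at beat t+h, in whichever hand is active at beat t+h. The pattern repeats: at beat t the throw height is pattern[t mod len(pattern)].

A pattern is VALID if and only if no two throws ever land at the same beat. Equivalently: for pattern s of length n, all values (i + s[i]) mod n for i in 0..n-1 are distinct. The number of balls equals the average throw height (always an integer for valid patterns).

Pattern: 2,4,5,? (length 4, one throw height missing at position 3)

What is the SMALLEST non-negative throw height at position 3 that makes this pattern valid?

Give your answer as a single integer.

i=0: (0 + 2) mod 4 = 2
i=1: (1 + 4) mod 4 = 1
i=2: (2 + 5) mod 4 = 3
i=3: s[i]=? (unknown)
Known residues: [1, 2, 3]; need a permutation of 0..3, so missing residue r = 0
Need (3 + s) mod 4 = 0; smallest s = (0 - 3) mod 4 = 1

Answer: 1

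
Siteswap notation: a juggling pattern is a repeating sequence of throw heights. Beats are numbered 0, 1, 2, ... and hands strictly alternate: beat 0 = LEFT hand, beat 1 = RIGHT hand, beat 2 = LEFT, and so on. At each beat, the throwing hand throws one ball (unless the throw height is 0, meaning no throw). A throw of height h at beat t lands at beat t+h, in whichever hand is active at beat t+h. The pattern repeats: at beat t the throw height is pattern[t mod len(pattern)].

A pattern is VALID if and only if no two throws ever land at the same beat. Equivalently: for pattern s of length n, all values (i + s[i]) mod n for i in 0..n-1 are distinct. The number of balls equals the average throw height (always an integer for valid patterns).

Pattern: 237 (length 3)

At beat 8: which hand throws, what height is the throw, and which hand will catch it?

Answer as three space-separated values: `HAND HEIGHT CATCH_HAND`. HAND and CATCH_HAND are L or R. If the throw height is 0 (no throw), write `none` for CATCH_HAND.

Answer: L 7 R

Derivation:
Beat 8: 8 mod 2 = 0, so hand = L
Throw height = pattern[8 mod 3] = pattern[2] = 7
Lands at beat 8+7=15, 15 mod 2 = 1, so catch hand = R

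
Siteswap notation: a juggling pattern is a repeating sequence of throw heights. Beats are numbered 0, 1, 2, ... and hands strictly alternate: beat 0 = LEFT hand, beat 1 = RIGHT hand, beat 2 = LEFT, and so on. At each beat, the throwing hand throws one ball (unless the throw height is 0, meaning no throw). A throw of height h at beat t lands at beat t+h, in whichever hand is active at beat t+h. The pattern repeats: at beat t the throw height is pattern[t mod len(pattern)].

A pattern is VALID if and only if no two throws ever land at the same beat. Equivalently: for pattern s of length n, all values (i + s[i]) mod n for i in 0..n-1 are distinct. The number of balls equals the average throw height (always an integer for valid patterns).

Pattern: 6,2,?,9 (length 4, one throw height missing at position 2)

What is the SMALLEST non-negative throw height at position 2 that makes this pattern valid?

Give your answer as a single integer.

Answer: 3

Derivation:
i=0: (0 + 6) mod 4 = 2
i=1: (1 + 2) mod 4 = 3
i=2: s[i]=? (unknown)
i=3: (3 + 9) mod 4 = 0
Known residues: [0, 2, 3]; need a permutation of 0..3, so missing residue r = 1
Need (2 + s) mod 4 = 1; smallest s = (1 - 2) mod 4 = 3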